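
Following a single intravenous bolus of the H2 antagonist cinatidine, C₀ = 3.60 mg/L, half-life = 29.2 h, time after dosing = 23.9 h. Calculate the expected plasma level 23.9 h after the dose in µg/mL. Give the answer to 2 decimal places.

k = ln2 / t½ = 0.693147 / 29.2 = 0.02374 h⁻¹
C = C₀ · e^(−k·t) = 3.600 × e^(−0.02374 × 23.9)
  = 3.600 × 0.5670 = 2.041 mg/L
(2.041 mg/L = 2.041 µg/mL)

2.04 µg/mL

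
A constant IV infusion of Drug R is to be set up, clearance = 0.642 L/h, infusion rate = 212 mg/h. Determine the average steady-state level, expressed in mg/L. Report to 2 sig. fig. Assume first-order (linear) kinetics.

At steady state Css = R₀ / CL = 212 / 0.6420 = 330.2 mg/L

330 mg/L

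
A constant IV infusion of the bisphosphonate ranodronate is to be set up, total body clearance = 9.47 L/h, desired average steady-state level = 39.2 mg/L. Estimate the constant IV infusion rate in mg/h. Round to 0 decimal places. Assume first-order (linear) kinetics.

At steady state, infusion rate R₀ = Css × CL = 39.2 × 9.470 = 371.2 mg/h

371 mg/h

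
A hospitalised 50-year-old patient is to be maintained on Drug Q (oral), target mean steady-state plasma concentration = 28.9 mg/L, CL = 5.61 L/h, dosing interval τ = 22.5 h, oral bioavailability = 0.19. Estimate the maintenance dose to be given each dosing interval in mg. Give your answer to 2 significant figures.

19000 mg

At steady state, F × (Dose/τ) = Css × CL.
Dose = Css × CL × τ / F = 28.9 × 5.610 × 22.5 / 0.19 = 19200 mg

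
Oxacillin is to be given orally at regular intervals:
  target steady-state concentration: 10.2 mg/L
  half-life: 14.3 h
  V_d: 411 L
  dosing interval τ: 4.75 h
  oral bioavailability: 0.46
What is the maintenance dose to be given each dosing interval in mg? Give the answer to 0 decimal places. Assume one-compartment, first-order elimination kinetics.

k = ln2 / t½ = 0.693147 / 14.3 = 0.04847 h⁻¹
CL = k × Vd = 0.04847 × 411 = 19.92 L/h
At steady state, F × (Dose/τ) = Css × CL.
Dose = Css × CL × τ / F = 10.2 × 19.92 × 4.75 / 0.46 = 2098 mg

2098 mg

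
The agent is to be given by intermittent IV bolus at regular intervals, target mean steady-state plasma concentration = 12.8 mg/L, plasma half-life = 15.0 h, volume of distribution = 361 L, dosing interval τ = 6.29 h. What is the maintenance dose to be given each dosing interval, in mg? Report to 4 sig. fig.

1343 mg

k = ln2 / t½ = 0.693147 / 15.0 = 0.04621 h⁻¹
CL = k × Vd = 0.04621 × 361 = 16.68 L/h
At steady state, Dose/τ = Css × CL.
Dose = Css × CL × τ = 12.8 × 16.68 × 6.29 = 1343 mg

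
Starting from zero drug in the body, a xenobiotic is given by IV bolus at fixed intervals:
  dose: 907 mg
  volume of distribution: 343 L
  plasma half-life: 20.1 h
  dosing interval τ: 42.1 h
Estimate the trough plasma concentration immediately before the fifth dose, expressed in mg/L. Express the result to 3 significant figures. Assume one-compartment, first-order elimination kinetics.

C₀ per dose = Dose / Vd = 907 / 343 = 2.644 mg/L
k = ln2 / t½ = 0.693147 / 20.1 = 0.03448 h⁻¹
Fraction remaining after one interval: r = e^(−kτ) = e^(−0.03448 × 42.1) = 0.2342
Before dose 5, 4 doses have been given (aged 1τ, 2τ, 3τ, 4τ).
C_trough = C₀ × (r + r² + … + r^4) = C₀ × r(1−r^4)/(1−r)
        = 2.644 × 0.2342 × (1 − 0.003008) / (1 − 0.2342) = 0.8062 mg/L

0.806 mg/L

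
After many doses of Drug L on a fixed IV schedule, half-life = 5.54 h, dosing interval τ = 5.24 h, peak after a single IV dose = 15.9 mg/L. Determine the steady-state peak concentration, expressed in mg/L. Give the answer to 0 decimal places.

33 mg/L

k = ln2 / t½ = 0.693147 / 5.54 = 0.1251 h⁻¹
e^(−kτ) = e^(−0.1251 × 5.24) = 0.5192
Accumulation ratio R = 1 / (1 − e^(−kτ)) = 1 / (1 − 0.5192) = 2.080
Steady-state peak = C₀ × R = 15.9 × 2.080 = 33.07 mg/L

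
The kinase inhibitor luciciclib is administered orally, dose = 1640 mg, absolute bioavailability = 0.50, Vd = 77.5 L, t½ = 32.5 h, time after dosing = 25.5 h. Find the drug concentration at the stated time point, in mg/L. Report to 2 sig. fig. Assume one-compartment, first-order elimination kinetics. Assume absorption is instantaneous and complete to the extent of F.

6.1 mg/L

Amount reaching circulation = F × Dose = 0.50 × 1640 = 820.0 mg
C₀ = F·Dose / Vd = 820.0 / 77.5 = 10.58 mg/L
k = ln2 / t½ = 0.693147 / 32.5 = 0.02133 h⁻¹
C = C₀ · e^(−k·t) = 10.58 × e^(−0.02133 × 25.5)
  = 10.58 × 0.5805 = 6.142 mg/L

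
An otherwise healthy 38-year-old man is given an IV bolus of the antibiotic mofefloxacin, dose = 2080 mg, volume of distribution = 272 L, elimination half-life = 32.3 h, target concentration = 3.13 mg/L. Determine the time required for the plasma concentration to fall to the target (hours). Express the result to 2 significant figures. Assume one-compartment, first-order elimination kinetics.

42 h

C₀ = Dose / Vd = 2080 / 272 = 7.647 mg/L
k = ln2 / t½ = 0.693147 / 32.3 = 0.02146 h⁻¹
t = ln(C₀ / C) / k = ln(7.647 / 3.13) / 0.02146
  = ln(2.443) / 0.02146 = 0.8932 / 0.02146 = 41.62 h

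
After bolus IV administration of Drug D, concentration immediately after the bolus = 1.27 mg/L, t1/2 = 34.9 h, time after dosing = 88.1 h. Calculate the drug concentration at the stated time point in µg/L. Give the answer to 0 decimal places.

k = ln2 / t½ = 0.693147 / 34.9 = 0.01986 h⁻¹
C = C₀ · e^(−k·t) = 1.270 × e^(−0.01986 × 88.1)
  = 1.270 × 0.1738 = 0.2207 mg/L
Convert: 0.2207 mg/L × 1000 = 220.7 µg/L

221 µg/L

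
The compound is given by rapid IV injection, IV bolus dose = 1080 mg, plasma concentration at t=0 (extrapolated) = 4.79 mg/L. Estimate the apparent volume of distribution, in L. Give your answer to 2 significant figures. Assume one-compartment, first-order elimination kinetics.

Vd = Dose / C₀ = 1080 / 4.79 = 225.5 L

230 L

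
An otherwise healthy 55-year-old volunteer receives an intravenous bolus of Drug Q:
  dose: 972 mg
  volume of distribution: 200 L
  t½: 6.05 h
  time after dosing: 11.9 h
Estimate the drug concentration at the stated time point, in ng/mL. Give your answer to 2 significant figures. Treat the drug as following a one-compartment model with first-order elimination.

1200 ng/mL

C₀ = Dose / Vd = 972.0 / 200 = 4.860 mg/L
k = ln2 / t½ = 0.693147 / 6.05 = 0.1146 h⁻¹
C = C₀ · e^(−k·t) = 4.860 × e^(−0.1146 × 11.9)
  = 4.860 × 0.2557 = 1.243 mg/L
Convert: 1.243 mg/L × 1000 = 1243 ng/mL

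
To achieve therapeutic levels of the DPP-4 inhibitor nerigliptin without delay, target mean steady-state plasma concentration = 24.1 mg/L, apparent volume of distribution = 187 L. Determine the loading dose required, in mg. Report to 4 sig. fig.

4507 mg

LD = Css × Vd = 24.1 × 187 = 4507 mg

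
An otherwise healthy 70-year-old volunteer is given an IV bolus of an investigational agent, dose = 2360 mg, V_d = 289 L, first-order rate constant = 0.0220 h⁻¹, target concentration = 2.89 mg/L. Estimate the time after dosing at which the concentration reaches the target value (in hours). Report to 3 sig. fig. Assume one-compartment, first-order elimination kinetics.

C₀ = Dose / Vd = 2360 / 289 = 8.166 mg/L
t = ln(C₀ / C) / k = ln(8.166 / 2.89) / 0.02200
  = ln(2.826) / 0.02200 = 1.039 / 0.02200 = 47.23 h

47.2 h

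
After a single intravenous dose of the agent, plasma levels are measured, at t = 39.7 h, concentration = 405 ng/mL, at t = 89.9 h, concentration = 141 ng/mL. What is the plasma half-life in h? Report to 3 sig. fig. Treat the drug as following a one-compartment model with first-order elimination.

33.0 h

k = ln(C₁/C₂) / (t₂ − t₁) = ln(405/141) / (89.9 − 39.7)
  = 1.055 / 50.20 = 0.02102 h⁻¹
t½ = ln2 / k = 0.693147 / 0.02102 = 32.98 h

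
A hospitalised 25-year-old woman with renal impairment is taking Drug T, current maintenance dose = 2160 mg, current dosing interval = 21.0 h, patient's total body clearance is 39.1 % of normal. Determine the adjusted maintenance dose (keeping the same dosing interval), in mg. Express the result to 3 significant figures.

To keep the same average steady-state level, dosing rate must scale with clearance.
CL ratio = 39.1 / 100 = 0.3910
New dose (same interval) = 2160 × 0.3910 = 844.6 mg

845 mg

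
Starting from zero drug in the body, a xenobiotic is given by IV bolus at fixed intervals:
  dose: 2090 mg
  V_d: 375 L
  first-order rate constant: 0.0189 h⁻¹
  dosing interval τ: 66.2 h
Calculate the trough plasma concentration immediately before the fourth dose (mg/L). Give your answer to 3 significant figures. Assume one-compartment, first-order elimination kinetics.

2.18 mg/L

C₀ per dose = Dose / Vd = 2090 / 375 = 5.573 mg/L
Fraction remaining after one interval: r = e^(−kτ) = e^(−0.01890 × 66.2) = 0.2862
Before dose 4, 3 doses have been given (aged 1τ, 2τ, 3τ).
C_trough = C₀ × (r + r² + … + r^3) = C₀ × r(1−r^3)/(1−r)
        = 5.573 × 0.2862 × (1 − 0.02344) / (1 − 0.2862) = 2.182 mg/L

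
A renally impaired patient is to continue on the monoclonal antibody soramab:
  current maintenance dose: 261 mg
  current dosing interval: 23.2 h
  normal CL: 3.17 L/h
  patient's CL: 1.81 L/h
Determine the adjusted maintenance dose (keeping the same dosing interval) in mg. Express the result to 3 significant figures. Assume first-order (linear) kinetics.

149 mg

To keep the same average steady-state level, dosing rate must scale with clearance.
CL ratio = 1.81 / 3.17 = 0.5710
New dose (same interval) = 261 × 0.5710 = 149.0 mg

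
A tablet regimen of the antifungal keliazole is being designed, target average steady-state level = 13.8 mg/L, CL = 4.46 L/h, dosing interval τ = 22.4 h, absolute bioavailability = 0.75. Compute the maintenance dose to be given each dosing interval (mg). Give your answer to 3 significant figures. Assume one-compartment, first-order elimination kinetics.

At steady state, F × (Dose/τ) = Css × CL.
Dose = Css × CL × τ / F = 13.8 × 4.460 × 22.4 / 0.75 = 1838 mg

1840 mg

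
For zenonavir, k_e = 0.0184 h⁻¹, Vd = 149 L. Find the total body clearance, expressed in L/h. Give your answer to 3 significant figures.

CL = k × Vd = 0.0184 × 149 = 2.742 L/h

2.74 L/h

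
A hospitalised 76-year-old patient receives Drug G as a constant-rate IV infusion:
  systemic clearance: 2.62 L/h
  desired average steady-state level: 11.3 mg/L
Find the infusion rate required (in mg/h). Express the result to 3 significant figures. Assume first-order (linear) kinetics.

29.6 mg/h

At steady state, infusion rate R₀ = Css × CL = 11.3 × 2.620 = 29.61 mg/h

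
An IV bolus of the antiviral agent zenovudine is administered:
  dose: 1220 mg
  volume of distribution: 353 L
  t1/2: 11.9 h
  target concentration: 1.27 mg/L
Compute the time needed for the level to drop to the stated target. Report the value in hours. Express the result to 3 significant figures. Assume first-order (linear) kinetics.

C₀ = Dose / Vd = 1220 / 353 = 3.456 mg/L
k = ln2 / t½ = 0.693147 / 11.9 = 0.05825 h⁻¹
t = ln(C₀ / C) / k = ln(3.456 / 1.27) / 0.05825
  = ln(2.721) / 0.05825 = 1.001 / 0.05825 = 17.18 h

17.2 h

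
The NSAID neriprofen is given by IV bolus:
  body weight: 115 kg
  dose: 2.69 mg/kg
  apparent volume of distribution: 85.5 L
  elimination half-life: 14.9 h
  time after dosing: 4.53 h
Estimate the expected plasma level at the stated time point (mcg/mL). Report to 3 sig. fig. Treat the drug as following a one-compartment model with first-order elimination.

Total dose = 2.69 × 115 = 309.4 mg
C₀ = Dose / Vd = 309.4 / 85.5 = 3.619 mg/L
k = ln2 / t½ = 0.693147 / 14.9 = 0.04652 h⁻¹
C = C₀ · e^(−k·t) = 3.619 × e^(−0.04652 × 4.53)
  = 3.619 × 0.8100 = 2.931 mg/L
(2.931 mg/L = 2.931 mcg/mL)

2.93 mcg/mL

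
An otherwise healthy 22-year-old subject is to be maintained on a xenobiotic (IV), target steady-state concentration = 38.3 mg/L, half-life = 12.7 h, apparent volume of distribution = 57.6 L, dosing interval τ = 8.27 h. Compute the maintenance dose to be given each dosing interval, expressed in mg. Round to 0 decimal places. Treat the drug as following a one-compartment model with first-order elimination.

996 mg

k = ln2 / t½ = 0.693147 / 12.7 = 0.05458 h⁻¹
CL = k × Vd = 0.05458 × 57.6 = 3.144 L/h
At steady state, Dose/τ = Css × CL.
Dose = Css × CL × τ = 38.3 × 3.144 × 8.27 = 995.8 mg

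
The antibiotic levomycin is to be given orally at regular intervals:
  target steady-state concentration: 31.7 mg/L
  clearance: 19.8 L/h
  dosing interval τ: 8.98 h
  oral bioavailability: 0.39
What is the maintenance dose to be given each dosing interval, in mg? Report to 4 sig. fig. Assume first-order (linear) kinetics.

At steady state, F × (Dose/τ) = Css × CL.
Dose = Css × CL × τ / F = 31.7 × 19.80 × 8.98 / 0.39 = 14450 mg

14450 mg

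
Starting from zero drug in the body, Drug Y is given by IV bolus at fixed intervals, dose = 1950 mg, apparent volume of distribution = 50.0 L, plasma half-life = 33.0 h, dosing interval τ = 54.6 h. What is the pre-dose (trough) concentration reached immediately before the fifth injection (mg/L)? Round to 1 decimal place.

C₀ per dose = Dose / Vd = 1950 / 50.0 = 39.00 mg/L
k = ln2 / t½ = 0.693147 / 33.0 = 0.02100 h⁻¹
Fraction remaining after one interval: r = e^(−kτ) = e^(−0.02100 × 54.6) = 0.3177
Before dose 5, 4 doses have been given (aged 1τ, 2τ, 3τ, 4τ).
C_trough = C₀ × (r + r² + … + r^4) = C₀ × r(1−r^4)/(1−r)
        = 39.00 × 0.3177 × (1 − 0.01019) / (1 − 0.3177) = 17.97 mg/L

18.0 mg/L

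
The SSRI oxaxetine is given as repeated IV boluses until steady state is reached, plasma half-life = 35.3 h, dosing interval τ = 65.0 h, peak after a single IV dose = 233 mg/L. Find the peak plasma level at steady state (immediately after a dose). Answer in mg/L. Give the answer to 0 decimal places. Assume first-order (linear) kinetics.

k = ln2 / t½ = 0.693147 / 35.3 = 0.01964 h⁻¹
e^(−kτ) = e^(−0.01964 × 65.0) = 0.2790
Accumulation ratio R = 1 / (1 − e^(−kτ)) = 1 / (1 − 0.2790) = 1.387
Steady-state peak = C₀ × R = 233 × 1.387 = 323.2 mg/L

323 mg/L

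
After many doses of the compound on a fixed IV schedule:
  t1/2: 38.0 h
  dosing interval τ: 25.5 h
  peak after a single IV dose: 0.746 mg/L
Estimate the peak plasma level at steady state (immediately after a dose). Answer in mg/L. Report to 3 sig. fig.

k = ln2 / t½ = 0.693147 / 38.0 = 0.01824 h⁻¹
e^(−kτ) = e^(−0.01824 × 25.5) = 0.6281
Accumulation ratio R = 1 / (1 − e^(−kτ)) = 1 / (1 − 0.6281) = 2.689
Steady-state peak = C₀ × R = 0.746 × 2.689 = 2.006 mg/L

2.01 mg/L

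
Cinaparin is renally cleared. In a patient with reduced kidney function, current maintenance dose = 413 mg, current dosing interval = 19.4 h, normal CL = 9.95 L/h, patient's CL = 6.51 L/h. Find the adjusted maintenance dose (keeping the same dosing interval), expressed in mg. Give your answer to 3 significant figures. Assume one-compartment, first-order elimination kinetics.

270 mg

To keep the same average steady-state level, dosing rate must scale with clearance.
CL ratio = 6.51 / 9.95 = 0.6543
New dose (same interval) = 413 × 0.6543 = 270.2 mg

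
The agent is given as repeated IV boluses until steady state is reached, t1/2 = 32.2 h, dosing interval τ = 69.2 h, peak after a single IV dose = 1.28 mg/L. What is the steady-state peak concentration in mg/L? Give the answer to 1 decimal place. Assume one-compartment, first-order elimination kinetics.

k = ln2 / t½ = 0.693147 / 32.2 = 0.02153 h⁻¹
e^(−kτ) = e^(−0.02153 × 69.2) = 0.2254
Accumulation ratio R = 1 / (1 − e^(−kτ)) = 1 / (1 − 0.2254) = 1.291
Steady-state peak = C₀ × R = 1.28 × 1.291 = 1.652 mg/L

1.7 mg/L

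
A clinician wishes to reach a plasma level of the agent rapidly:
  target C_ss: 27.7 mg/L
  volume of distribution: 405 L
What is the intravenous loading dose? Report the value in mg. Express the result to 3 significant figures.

11200 mg

LD = Css × Vd = 27.7 × 405 = 11220 mg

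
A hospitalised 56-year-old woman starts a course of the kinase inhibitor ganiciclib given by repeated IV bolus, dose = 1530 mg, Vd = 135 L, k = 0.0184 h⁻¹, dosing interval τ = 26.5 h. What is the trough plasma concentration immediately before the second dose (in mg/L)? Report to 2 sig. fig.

7.0 mg/L

C₀ per dose = Dose / Vd = 1530 / 135 = 11.33 mg/L
Fraction remaining after one interval: r = e^(−kτ) = e^(−0.01840 × 26.5) = 0.6141
Before dose 2, 1 dose has been given (aged 1τ).
C_trough = C₀ × r = 11.33 × 0.6141 = 6.958 mg/L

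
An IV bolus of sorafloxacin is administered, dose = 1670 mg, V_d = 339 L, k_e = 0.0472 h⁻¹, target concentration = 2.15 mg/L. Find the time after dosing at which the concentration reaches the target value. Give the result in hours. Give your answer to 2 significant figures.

C₀ = Dose / Vd = 1670 / 339 = 4.926 mg/L
t = ln(C₀ / C) / k = ln(4.926 / 2.15) / 0.04720
  = ln(2.291) / 0.04720 = 0.8290 / 0.04720 = 17.56 h

18 h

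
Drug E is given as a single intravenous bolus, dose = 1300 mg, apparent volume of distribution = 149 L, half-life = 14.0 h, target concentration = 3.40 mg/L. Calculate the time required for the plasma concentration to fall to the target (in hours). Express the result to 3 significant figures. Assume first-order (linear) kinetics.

19.0 h

C₀ = Dose / Vd = 1300 / 149 = 8.725 mg/L
k = ln2 / t½ = 0.693147 / 14.0 = 0.04951 h⁻¹
t = ln(C₀ / C) / k = ln(8.725 / 3.40) / 0.04951
  = ln(2.566) / 0.04951 = 0.9423 / 0.04951 = 19.03 h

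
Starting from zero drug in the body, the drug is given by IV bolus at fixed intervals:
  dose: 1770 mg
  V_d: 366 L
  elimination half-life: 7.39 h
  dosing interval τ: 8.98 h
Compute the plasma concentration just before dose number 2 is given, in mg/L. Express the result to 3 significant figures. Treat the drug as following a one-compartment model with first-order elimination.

C₀ per dose = Dose / Vd = 1770 / 366 = 4.836 mg/L
k = ln2 / t½ = 0.693147 / 7.39 = 0.09380 h⁻¹
Fraction remaining after one interval: r = e^(−kτ) = e^(−0.09380 × 8.98) = 0.4307
Before dose 2, 1 dose has been given (aged 1τ).
C_trough = C₀ × r = 4.836 × 0.4307 = 2.083 mg/L

2.08 mg/L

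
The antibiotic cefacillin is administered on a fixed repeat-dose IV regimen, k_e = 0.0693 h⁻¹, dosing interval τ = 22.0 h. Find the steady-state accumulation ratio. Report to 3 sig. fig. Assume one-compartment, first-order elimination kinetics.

1.28

e^(−kτ) = e^(−0.06930 × 22.0) = 0.2177
Accumulation ratio R = 1 / (1 − e^(−kτ)) = 1 / (1 − 0.2177) = 1.278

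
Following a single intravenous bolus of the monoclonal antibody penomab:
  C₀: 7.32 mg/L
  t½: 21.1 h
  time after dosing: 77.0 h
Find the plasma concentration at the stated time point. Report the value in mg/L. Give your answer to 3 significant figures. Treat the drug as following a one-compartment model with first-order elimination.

k = ln2 / t½ = 0.693147 / 21.1 = 0.03285 h⁻¹
C = C₀ · e^(−k·t) = 7.320 × e^(−0.03285 × 77.0)
  = 7.320 × 0.07970 = 0.5834 mg/L

0.583 mg/L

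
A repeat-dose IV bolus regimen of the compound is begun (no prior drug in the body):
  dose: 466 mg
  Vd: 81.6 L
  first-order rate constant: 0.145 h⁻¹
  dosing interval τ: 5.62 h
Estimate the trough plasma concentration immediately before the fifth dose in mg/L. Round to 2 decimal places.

C₀ per dose = Dose / Vd = 466 / 81.6 = 5.711 mg/L
Fraction remaining after one interval: r = e^(−kτ) = e^(−0.1450 × 5.62) = 0.4427
Before dose 5, 4 doses have been given (aged 1τ, 2τ, 3τ, 4τ).
C_trough = C₀ × (r + r² + … + r^4) = C₀ × r(1−r^4)/(1−r)
        = 5.711 × 0.4427 × (1 − 0.03841) / (1 − 0.4427) = 4.362 mg/L

4.36 mg/L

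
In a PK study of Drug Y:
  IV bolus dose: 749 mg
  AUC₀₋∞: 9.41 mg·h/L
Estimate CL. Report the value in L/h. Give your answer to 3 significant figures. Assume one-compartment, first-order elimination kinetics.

CL = Dose / AUC = 749 / 9.41 = 79.60 L/h

79.6 L/h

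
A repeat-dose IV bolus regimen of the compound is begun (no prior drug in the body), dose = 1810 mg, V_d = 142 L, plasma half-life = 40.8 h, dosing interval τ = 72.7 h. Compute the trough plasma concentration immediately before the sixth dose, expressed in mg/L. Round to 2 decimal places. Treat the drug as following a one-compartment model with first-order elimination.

C₀ per dose = Dose / Vd = 1810 / 142 = 12.75 mg/L
k = ln2 / t½ = 0.693147 / 40.8 = 0.01699 h⁻¹
Fraction remaining after one interval: r = e^(−kτ) = e^(−0.01699 × 72.7) = 0.2908
Before dose 6, 5 doses have been given (aged 1τ, 2τ, 3τ, 4τ, 5τ).
C_trough = C₀ × (r + r² + … + r^5) = C₀ × r(1−r^5)/(1−r)
        = 12.75 × 0.2908 × (1 − 0.002080) / (1 − 0.2908) = 5.217 mg/L

5.22 mg/L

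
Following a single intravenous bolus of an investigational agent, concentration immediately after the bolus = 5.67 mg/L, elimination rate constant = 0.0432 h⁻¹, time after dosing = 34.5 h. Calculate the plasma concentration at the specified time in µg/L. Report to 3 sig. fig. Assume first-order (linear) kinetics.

1280 µg/L

C = C₀ · e^(−k·t) = 5.670 × e^(−0.04320 × 34.5)
  = 5.670 × 0.2253 = 1.277 mg/L
Convert: 1.277 mg/L × 1000 = 1277 µg/L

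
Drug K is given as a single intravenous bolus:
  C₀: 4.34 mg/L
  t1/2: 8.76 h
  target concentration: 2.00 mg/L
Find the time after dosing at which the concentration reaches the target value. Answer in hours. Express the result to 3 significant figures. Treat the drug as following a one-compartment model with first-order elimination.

k = ln2 / t½ = 0.693147 / 8.76 = 0.07913 h⁻¹
t = ln(C₀ / C) / k = ln(4.340 / 2.00) / 0.07913
  = ln(2.170) / 0.07913 = 0.7747 / 0.07913 = 9.790 h

9.79 h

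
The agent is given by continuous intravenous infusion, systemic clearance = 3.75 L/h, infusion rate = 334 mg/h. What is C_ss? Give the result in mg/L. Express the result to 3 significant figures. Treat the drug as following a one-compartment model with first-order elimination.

At steady state Css = R₀ / CL = 334 / 3.750 = 89.07 mg/L

89.1 mg/L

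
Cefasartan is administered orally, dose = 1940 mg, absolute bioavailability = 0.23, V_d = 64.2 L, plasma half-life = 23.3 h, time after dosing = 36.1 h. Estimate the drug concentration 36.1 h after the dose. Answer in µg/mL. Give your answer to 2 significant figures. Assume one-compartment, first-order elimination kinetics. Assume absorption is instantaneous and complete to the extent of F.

2.4 µg/mL

Amount reaching circulation = F × Dose = 0.23 × 1940 = 446.2 mg
C₀ = F·Dose / Vd = 446.2 / 64.2 = 6.950 mg/L
k = ln2 / t½ = 0.693147 / 23.3 = 0.02975 h⁻¹
C = C₀ · e^(−k·t) = 6.950 × e^(−0.02975 × 36.1)
  = 6.950 × 0.3416 = 2.374 mg/L
(2.374 mg/L = 2.374 µg/mL)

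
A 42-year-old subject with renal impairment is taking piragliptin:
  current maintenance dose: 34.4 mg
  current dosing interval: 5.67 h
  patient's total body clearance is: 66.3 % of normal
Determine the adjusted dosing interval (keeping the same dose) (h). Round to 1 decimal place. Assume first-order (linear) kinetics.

To keep the same average steady-state level, dosing rate must scale with clearance.
CL ratio = 66.3 / 100 = 0.6630
New interval (same dose) = 5.67 / 0.6630 = 8.552 h

8.6 h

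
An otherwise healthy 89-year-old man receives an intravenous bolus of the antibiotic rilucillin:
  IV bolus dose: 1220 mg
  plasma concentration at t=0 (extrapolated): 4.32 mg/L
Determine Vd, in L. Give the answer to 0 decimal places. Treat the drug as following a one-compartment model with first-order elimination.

Vd = Dose / C₀ = 1220 / 4.32 = 282.4 L

282 L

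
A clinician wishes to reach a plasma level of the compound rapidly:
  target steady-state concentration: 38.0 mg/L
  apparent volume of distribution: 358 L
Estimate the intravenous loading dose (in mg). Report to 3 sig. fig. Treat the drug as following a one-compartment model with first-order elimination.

LD = Css × Vd = 38.0 × 358 = 13600 mg

13600 mg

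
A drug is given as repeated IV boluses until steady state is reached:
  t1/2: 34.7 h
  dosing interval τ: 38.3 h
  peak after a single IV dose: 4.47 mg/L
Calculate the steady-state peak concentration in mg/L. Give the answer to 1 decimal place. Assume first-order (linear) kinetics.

k = ln2 / t½ = 0.693147 / 34.7 = 0.01998 h⁻¹
e^(−kτ) = e^(−0.01998 × 38.3) = 0.4652
Accumulation ratio R = 1 / (1 − e^(−kτ)) = 1 / (1 − 0.4652) = 1.870
Steady-state peak = C₀ × R = 4.47 × 1.870 = 8.359 mg/L

8.4 mg/L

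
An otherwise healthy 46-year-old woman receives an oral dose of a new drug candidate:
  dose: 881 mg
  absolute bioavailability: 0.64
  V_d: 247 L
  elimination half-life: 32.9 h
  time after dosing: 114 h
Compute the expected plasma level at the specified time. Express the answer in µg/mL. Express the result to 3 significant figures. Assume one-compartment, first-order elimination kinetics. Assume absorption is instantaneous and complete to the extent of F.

0.207 µg/mL

Amount reaching circulation = F × Dose = 0.64 × 881.0 = 563.8 mg
C₀ = F·Dose / Vd = 563.8 / 247 = 2.283 mg/L
k = ln2 / t½ = 0.693147 / 32.9 = 0.02107 h⁻¹
C = C₀ · e^(−k·t) = 2.283 × e^(−0.02107 × 114)
  = 2.283 × 0.09054 = 0.2067 mg/L
(0.2067 mg/L = 0.2067 µg/mL)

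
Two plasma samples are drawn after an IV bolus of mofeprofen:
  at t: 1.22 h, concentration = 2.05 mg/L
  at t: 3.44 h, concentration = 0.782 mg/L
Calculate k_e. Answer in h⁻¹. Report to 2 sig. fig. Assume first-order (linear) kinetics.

0.43 h⁻¹

k = ln(C₁/C₂) / (t₂ − t₁) = ln(2.05/0.782) / (3.44 − 1.22)
  = 0.9637 / 2.220 = 0.4341 h⁻¹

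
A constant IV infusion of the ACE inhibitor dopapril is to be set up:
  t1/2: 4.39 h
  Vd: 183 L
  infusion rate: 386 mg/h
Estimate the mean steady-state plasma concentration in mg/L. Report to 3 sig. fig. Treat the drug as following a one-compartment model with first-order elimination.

13.4 mg/L

k = ln2 / t½ = 0.693147 / 4.39 = 0.1579 h⁻¹
CL = k × Vd = 0.1579 × 183 = 28.90 L/h
At steady state Css = R₀ / CL = 386 / 28.90 = 13.36 mg/L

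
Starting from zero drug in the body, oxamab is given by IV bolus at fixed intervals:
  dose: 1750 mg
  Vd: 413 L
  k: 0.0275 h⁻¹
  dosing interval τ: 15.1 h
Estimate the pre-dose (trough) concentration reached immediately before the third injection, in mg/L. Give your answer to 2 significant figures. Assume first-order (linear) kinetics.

4.6 mg/L

C₀ per dose = Dose / Vd = 1750 / 413 = 4.237 mg/L
Fraction remaining after one interval: r = e^(−kτ) = e^(−0.02750 × 15.1) = 0.6602
Before dose 3, 2 doses have been given (aged 1τ, 2τ).
C_trough = C₀ × (r + r²) = 4.237 × (0.6602 + 0.4359) = 4.644 mg/L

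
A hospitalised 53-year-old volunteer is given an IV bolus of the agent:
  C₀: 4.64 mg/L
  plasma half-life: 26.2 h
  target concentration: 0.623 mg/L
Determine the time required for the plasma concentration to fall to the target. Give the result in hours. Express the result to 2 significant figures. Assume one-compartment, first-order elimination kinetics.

76 h

k = ln2 / t½ = 0.693147 / 26.2 = 0.02646 h⁻¹
t = ln(C₀ / C) / k = ln(4.640 / 0.623) / 0.02646
  = ln(7.448) / 0.02646 = 2.008 / 0.02646 = 75.89 h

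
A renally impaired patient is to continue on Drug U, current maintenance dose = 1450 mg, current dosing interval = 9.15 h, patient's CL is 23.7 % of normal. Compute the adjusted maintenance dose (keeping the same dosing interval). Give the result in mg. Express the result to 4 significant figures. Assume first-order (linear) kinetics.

343.7 mg

To keep the same average steady-state level, dosing rate must scale with clearance.
CL ratio = 23.7 / 100 = 0.2370
New dose (same interval) = 1450 × 0.2370 = 343.7 mg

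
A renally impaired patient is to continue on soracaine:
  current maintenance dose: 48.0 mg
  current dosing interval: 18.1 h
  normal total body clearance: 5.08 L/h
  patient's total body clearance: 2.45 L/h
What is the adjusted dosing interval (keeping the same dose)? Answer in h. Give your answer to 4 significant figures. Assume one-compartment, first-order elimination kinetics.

To keep the same average steady-state level, dosing rate must scale with clearance.
CL ratio = 2.45 / 5.08 = 0.4823
New interval (same dose) = 18.1 / 0.4823 = 37.53 h

37.53 h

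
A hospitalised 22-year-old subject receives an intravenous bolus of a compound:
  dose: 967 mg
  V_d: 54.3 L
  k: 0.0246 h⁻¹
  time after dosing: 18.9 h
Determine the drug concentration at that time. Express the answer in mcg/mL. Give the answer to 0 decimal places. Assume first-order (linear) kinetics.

C₀ = Dose / Vd = 967.0 / 54.3 = 17.81 mg/L
C = C₀ · e^(−k·t) = 17.81 × e^(−0.02460 × 18.9)
  = 17.81 × 0.6282 = 11.19 mg/L
(11.19 mg/L = 11.19 mcg/mL)

11 mcg/mL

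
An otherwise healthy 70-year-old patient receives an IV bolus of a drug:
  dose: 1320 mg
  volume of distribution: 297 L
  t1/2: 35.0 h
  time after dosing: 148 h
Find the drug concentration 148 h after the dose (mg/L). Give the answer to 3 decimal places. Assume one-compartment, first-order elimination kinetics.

0.237 mg/L

C₀ = Dose / Vd = 1320 / 297 = 4.444 mg/L
k = ln2 / t½ = 0.693147 / 35.0 = 0.01980 h⁻¹
C = C₀ · e^(−k·t) = 4.444 × e^(−0.01980 × 148)
  = 4.444 × 0.05338 = 0.2372 mg/L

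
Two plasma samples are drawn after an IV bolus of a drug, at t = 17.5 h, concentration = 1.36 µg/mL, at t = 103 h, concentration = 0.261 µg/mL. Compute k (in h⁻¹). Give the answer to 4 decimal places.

0.0193 h⁻¹

k = ln(C₁/C₂) / (t₂ − t₁) = ln(1.36/0.261) / (103 − 17.5)
  = 1.651 / 85.50 = 0.01931 h⁻¹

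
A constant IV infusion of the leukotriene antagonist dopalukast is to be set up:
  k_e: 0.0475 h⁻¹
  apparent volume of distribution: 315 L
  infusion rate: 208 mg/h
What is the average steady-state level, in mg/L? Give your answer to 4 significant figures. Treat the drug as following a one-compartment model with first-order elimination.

13.90 mg/L

CL = k × Vd = 0.04750 × 315 = 14.96 L/h
At steady state Css = R₀ / CL = 208 / 14.96 = 13.90 mg/L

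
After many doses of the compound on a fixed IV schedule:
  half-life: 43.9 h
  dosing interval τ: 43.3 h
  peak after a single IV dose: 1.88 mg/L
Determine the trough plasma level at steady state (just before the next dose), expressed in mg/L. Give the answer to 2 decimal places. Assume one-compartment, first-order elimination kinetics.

1.92 mg/L

k = ln2 / t½ = 0.693147 / 43.9 = 0.01579 h⁻¹
e^(−kτ) = e^(−0.01579 × 43.3) = 0.5047
Accumulation ratio R = 1 / (1 − e^(−kτ)) = 1 / (1 − 0.5047) = 2.019
Steady-state trough = C₀ × R × e^(−kτ) = 1.88 × 2.019 × 0.5047 = 1.916 mg/L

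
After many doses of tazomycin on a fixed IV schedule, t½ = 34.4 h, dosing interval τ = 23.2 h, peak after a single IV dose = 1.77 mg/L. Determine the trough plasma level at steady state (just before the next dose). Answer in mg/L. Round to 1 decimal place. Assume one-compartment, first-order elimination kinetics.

k = ln2 / t½ = 0.693147 / 34.4 = 0.02015 h⁻¹
e^(−kτ) = e^(−0.02015 × 23.2) = 0.6266
Accumulation ratio R = 1 / (1 − e^(−kτ)) = 1 / (1 − 0.6266) = 2.678
Steady-state trough = C₀ × R × e^(−kτ) = 1.77 × 2.678 × 0.6266 = 2.970 mg/L

3.0 mg/L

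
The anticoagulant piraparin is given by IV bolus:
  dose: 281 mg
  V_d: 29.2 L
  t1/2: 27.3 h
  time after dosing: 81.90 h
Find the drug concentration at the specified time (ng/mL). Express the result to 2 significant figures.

1200 ng/mL

C₀ = Dose / Vd = 281.0 / 29.2 = 9.623 mg/L
k = ln2 / t½ = 0.693147 / 27.3 = 0.02539 h⁻¹
t / t½ = 81.90 / 27.3 = 3 half-lives
C = C₀ × (1/2)^3 = 9.623 × 0.1250 = 1.203 mg/L
Convert: 1.203 mg/L × 1000 = 1203 ng/mL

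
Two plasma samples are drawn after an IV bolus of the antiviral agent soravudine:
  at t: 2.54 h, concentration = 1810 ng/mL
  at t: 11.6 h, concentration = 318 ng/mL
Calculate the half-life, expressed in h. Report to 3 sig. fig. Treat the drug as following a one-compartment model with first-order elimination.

k = ln(C₁/C₂) / (t₂ − t₁) = ln(1810/318) / (11.6 − 2.54)
  = 1.739 / 9.060 = 0.1919 h⁻¹
t½ = ln2 / k = 0.693147 / 0.1919 = 3.612 h

3.61 h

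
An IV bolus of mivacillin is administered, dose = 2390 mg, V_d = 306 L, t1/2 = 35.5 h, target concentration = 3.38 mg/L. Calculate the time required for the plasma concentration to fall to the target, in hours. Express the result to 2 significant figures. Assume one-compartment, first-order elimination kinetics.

43 h

C₀ = Dose / Vd = 2390 / 306 = 7.810 mg/L
k = ln2 / t½ = 0.693147 / 35.5 = 0.01953 h⁻¹
t = ln(C₀ / C) / k = ln(7.810 / 3.38) / 0.01953
  = ln(2.311) / 0.01953 = 0.8377 / 0.01953 = 42.89 h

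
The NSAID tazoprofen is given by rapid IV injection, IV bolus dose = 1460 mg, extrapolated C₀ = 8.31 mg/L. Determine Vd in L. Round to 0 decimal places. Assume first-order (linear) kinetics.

176 L

Vd = Dose / C₀ = 1460 / 8.31 = 175.7 L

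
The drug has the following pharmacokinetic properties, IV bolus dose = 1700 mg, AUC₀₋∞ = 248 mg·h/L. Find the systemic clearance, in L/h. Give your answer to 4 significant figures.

CL = Dose / AUC = 1700 / 248 = 6.855 L/h

6.855 L/h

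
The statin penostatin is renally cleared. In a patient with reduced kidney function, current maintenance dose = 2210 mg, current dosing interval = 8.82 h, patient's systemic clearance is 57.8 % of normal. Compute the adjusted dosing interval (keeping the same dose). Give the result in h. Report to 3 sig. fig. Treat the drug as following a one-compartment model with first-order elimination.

15.3 h

To keep the same average steady-state level, dosing rate must scale with clearance.
CL ratio = 57.8 / 100 = 0.5780
New interval (same dose) = 8.82 / 0.5780 = 15.26 h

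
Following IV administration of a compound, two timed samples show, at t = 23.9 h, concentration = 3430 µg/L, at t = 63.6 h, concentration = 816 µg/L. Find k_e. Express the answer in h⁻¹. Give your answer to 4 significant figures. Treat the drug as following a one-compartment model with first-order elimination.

k = ln(C₁/C₂) / (t₂ − t₁) = ln(3430/816) / (63.6 − 23.9)
  = 1.436 / 39.70 = 0.03617 h⁻¹

0.03617 h⁻¹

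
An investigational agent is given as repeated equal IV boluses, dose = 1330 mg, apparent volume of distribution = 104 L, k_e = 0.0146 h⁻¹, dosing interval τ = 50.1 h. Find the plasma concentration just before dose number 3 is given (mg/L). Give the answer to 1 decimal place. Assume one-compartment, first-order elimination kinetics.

C₀ per dose = Dose / Vd = 1330 / 104 = 12.79 mg/L
Fraction remaining after one interval: r = e^(−kτ) = e^(−0.01460 × 50.1) = 0.4812
Before dose 3, 2 doses have been given (aged 1τ, 2τ).
C_trough = C₀ × (r + r²) = 12.79 × (0.4812 + 0.2316) = 9.117 mg/L

9.1 mg/L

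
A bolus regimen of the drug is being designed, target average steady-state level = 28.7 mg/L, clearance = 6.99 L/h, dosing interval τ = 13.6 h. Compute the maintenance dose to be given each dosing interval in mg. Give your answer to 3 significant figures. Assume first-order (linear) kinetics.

2730 mg

At steady state, Dose/τ = Css × CL.
Dose = Css × CL × τ = 28.7 × 6.990 × 13.6 = 2728 mg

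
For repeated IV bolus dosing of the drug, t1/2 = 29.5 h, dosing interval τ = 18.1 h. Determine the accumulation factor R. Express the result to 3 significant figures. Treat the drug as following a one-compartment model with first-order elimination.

2.89

k = ln2 / t½ = 0.693147 / 29.5 = 0.02350 h⁻¹
e^(−kτ) = e^(−0.02350 × 18.1) = 0.6535
Accumulation ratio R = 1 / (1 − e^(−kτ)) = 1 / (1 − 0.6535) = 2.886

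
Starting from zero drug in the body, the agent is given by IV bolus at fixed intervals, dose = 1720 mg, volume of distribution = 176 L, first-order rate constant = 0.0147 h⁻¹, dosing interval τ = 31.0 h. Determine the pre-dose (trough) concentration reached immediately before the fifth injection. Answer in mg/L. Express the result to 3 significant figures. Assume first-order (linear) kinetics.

C₀ per dose = Dose / Vd = 1720 / 176 = 9.773 mg/L
Fraction remaining after one interval: r = e^(−kτ) = e^(−0.01470 × 31.0) = 0.6340
Before dose 5, 4 doses have been given (aged 1τ, 2τ, 3τ, 4τ).
C_trough = C₀ × (r + r² + … + r^4) = C₀ × r(1−r^4)/(1−r)
        = 9.773 × 0.6340 × (1 − 0.1616) / (1 − 0.6340) = 14.19 mg/L

14.2 mg/L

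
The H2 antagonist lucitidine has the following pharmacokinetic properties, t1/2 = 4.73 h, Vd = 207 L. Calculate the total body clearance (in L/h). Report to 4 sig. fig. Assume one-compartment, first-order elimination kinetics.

30.33 L/h

k = ln2 / t½ = 0.693147 / 4.73 = 0.1465 h⁻¹
CL = k × Vd = 0.1465 × 207 = 30.33 L/h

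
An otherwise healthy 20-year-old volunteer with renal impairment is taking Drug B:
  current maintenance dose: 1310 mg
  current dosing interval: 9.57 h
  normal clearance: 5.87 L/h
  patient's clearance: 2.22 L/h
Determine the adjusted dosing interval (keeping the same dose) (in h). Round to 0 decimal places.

To keep the same average steady-state level, dosing rate must scale with clearance.
CL ratio = 2.22 / 5.87 = 0.3782
New interval (same dose) = 9.57 / 0.3782 = 25.30 h

25 h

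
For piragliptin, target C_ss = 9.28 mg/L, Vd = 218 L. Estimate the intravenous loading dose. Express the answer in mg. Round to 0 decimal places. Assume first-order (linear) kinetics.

2023 mg

LD = Css × Vd = 9.28 × 218 = 2023 mg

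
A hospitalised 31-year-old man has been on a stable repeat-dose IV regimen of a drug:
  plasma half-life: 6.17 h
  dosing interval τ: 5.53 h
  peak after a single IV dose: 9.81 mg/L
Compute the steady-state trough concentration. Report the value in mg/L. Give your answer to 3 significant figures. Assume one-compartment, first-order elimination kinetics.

k = ln2 / t½ = 0.693147 / 6.17 = 0.1123 h⁻¹
e^(−kτ) = e^(−0.1123 × 5.53) = 0.5374
Accumulation ratio R = 1 / (1 − e^(−kτ)) = 1 / (1 − 0.5374) = 2.162
Steady-state trough = C₀ × R × e^(−kτ) = 9.81 × 2.162 × 0.5374 = 11.40 mg/L

11.4 mg/L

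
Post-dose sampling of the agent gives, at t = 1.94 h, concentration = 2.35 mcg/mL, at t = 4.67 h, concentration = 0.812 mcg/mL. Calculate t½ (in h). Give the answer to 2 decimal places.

1.78 h

k = ln(C₁/C₂) / (t₂ − t₁) = ln(2.35/0.812) / (4.67 − 1.94)
  = 1.063 / 2.730 = 0.3894 h⁻¹
t½ = ln2 / k = 0.693147 / 0.3894 = 1.780 h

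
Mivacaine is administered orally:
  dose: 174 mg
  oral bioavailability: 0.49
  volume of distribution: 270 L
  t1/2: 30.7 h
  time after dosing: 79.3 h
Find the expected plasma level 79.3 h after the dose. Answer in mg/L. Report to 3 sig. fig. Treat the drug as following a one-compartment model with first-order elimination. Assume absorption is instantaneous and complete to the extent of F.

Amount reaching circulation = F × Dose = 0.49 × 174.0 = 85.26 mg
C₀ = F·Dose / Vd = 85.26 / 270 = 0.3158 mg/L
k = ln2 / t½ = 0.693147 / 30.7 = 0.02258 h⁻¹
C = C₀ · e^(−k·t) = 0.3158 × e^(−0.02258 × 79.3)
  = 0.3158 × 0.1669 = 0.05271 mg/L

0.0527 mg/L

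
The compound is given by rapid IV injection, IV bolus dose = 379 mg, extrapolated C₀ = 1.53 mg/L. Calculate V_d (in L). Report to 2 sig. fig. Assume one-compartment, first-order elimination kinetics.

250 L

Vd = Dose / C₀ = 379.0 / 1.53 = 247.7 L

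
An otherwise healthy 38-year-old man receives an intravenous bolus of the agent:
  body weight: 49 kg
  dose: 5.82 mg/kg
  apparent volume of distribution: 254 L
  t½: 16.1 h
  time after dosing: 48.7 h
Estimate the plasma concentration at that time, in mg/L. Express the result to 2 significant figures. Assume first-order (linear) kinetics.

0.14 mg/L

Total dose = 5.82 × 49 = 285.2 mg
C₀ = Dose / Vd = 285.2 / 254 = 1.123 mg/L
k = ln2 / t½ = 0.693147 / 16.1 = 0.04305 h⁻¹
C = C₀ · e^(−k·t) = 1.123 × e^(−0.04305 × 48.7)
  = 1.123 × 0.1229 = 0.1380 mg/L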